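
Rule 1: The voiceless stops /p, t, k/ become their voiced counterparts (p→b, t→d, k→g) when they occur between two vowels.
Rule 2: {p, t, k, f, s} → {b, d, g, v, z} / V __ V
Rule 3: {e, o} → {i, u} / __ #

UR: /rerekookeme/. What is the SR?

Rule 1 (intervocalic voicing): /k/ is a voiceless stop between vowels /e/ and /o/, so it voices to [g]. /k/ is a voiceless stop between vowels /o/ and /e/, so it voices to [g]. /rerekookeme/ → reregoogeme.
Rule 2 (intervocalic voicing): no segment meets the environment; /reregoogeme/ is unchanged.
Rule 3 (final vowel raising): /e/ is a mid vowel in word-final position, so it raises to [i]. /reregoogeme/ → reregoogemi.

reregoogemi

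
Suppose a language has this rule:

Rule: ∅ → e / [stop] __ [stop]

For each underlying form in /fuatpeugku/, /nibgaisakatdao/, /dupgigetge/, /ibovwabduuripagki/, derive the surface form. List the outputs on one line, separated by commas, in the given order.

/fuatpeugku/: /t/ and /p/ form a stop–stop cluster, so [e] is inserted between them. /g/ and /k/ form a stop–stop cluster, so [e] is inserted between them. → [fuatepeugeku].
/nibgaisakatdao/: /b/ and /g/ form a stop–stop cluster, so [e] is inserted between them. /t/ and /d/ form a stop–stop cluster, so [e] is inserted between them. → [nibegaisakatedao].
/dupgigetge/: /p/ and /g/ form a stop–stop cluster, so [e] is inserted between them. /t/ and /g/ form a stop–stop cluster, so [e] is inserted between them. → [dupegigetege].
/ibovwabduuripagki/: /b/ and /d/ form a stop–stop cluster, so [e] is inserted between them. /g/ and /k/ form a stop–stop cluster, so [e] is inserted between them. → [ibovwabeduuripageki].

fuatepeugeku, nibegaisakatedao, dupegigetege, ibovwabeduuripageki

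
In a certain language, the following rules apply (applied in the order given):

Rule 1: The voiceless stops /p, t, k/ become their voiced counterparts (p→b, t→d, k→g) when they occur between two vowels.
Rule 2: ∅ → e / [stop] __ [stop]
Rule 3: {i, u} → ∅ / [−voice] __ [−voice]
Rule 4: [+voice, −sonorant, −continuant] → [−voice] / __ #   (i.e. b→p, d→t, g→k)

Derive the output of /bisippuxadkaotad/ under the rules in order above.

Rule 1 (intervocalic voicing): /t/ is a voiceless stop between vowels /o/ and /a/, so it voices to [d]. /bisippuxadkaotad/ → bisippuxadkaodad.
Rule 2 (stop-cluster e-epenthesis): /p/ and /p/ form a stop–stop cluster, so [e] is inserted between them. /d/ and /k/ form a stop–stop cluster, so [e] is inserted between them. /bisippuxadkaodad/ → bisipepuxadekaodad.
Rule 3 (high vowel syncope): /i/ is a high vowel flanked by voiceless consonants /s/ and /p/, so it deletes. /u/ is a high vowel flanked by voiceless consonants /p/ and /x/, so it deletes. /bisipepuxadekaodad/ → bispepxadekaodad.
Rule 4 (final devoicing): /d/ is a voiced stop in word-final position, so it devoices to [t]. /bispepxadekaodad/ → bispepxadekaodat.

bispepxadekaodat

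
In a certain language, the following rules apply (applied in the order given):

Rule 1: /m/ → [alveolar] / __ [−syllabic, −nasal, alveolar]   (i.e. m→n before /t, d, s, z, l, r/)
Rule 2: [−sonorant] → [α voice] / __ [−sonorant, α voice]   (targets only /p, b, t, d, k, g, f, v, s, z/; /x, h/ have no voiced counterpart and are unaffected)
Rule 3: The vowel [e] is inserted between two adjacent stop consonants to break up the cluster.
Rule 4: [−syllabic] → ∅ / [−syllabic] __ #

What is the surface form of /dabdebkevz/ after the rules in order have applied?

Rule 1 (nasal place assimilation): no segment meets the environment; /dabdebkevz/ is unchanged.
Rule 2 (regressive voicing assimilation): /b/ precedes the voiceless obstruent /k/, so it devoices to [p] by assimilation. /dabdebkevz/ → dabdepkevz.
Rule 3 (stop-cluster e-epenthesis): /b/ and /d/ form a stop–stop cluster, so [e] is inserted between them. /p/ and /k/ form a stop–stop cluster, so [e] is inserted between them. /dabdepkevz/ → dabedepekevz.
Rule 4 (final cluster simplification): /z/ is the second consonant of a word-final cluster /vz/, so it deletes. /dabedepekevz/ → dabedepekev.

dabedepekev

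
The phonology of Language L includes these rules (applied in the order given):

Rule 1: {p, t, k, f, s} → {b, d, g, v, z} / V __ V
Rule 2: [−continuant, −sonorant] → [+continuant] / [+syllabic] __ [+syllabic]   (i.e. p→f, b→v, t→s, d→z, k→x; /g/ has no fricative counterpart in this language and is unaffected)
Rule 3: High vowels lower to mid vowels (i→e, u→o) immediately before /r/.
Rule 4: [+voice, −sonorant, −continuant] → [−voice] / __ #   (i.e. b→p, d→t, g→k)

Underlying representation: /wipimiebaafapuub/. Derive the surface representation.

wivimievaavavuup

Rule 1 (intervocalic voicing): /p/ is a voiceless obstruent between vowels /i/ and /i/, so it voices to [b]. /f/ is a voiceless obstruent between vowels /a/ and /a/, so it voices to [v]. /p/ is a voiceless obstruent between vowels /a/ and /u/, so it voices to [b]. /wipimiebaafapuub/ → wibimiebaavabuub.
Rule 2 (intervocalic spirantization): /b/ is a stop between vowels /i/ and /i/, so it spirantizes to the fricative [v]. /b/ is a stop between vowels /e/ and /a/, so it spirantizes to the fricative [v]. /b/ is a stop between vowels /a/ and /u/, so it spirantizes to the fricative [v]. /wibimiebaavabuub/ → wivimievaavavuub.
Rule 3 (pre-rhotic lowering): no segment meets the environment; /wivimievaavavuub/ is unchanged.
Rule 4 (final devoicing): /b/ is a voiced stop in word-final position, so it devoices to [p]. /wivimievaavavuub/ → wivimievaavavuup.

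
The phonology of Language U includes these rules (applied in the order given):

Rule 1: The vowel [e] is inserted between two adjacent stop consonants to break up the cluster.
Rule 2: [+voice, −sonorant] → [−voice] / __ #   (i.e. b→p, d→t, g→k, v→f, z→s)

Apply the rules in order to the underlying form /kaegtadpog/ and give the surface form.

kaegetadepok

Rule 1 (stop-cluster e-epenthesis): /g/ and /t/ form a stop–stop cluster, so [e] is inserted between them. /d/ and /p/ form a stop–stop cluster, so [e] is inserted between them. /kaegtadpog/ → kaegetadepog.
Rule 2 (final devoicing): /g/ is a voiced obstruent in word-final position, so it devoices to [k]. /kaegetadepog/ → kaegetadepok.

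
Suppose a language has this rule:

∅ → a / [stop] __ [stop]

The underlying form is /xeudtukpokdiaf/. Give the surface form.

xeudatukapokadiaf

/d/ and /t/ form a stop–stop cluster, so [a] is inserted between them.
/k/ and /p/ form a stop–stop cluster, so [a] is inserted between them.
/k/ and /d/ form a stop–stop cluster, so [a] is inserted between them.
Surface form: [xeudatukapokadiaf].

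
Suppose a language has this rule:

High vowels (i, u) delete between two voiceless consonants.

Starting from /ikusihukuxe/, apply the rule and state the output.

ikshkxe

/u/ is a high vowel flanked by voiceless consonants /k/ and /s/, so it deletes.
/i/ is a high vowel flanked by voiceless consonants /s/ and /h/, so it deletes.
/u/ is a high vowel flanked by voiceless consonants /h/ and /k/, so it deletes.
/u/ is a high vowel flanked by voiceless consonants /k/ and /x/, so it deletes.
Surface form: [ikshkxe].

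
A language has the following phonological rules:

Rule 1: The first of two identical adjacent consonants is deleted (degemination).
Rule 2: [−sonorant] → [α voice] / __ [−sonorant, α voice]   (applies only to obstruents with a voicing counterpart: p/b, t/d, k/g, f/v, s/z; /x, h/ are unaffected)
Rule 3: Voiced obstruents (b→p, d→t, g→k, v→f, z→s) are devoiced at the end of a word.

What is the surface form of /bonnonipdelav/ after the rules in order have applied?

Rule 1 (degemination): /nn/ is a geminate; the first /n/ deletes. /bonnonipdelav/ → bononipdelav.
Rule 2 (regressive voicing assimilation): /p/ precedes the voiced obstruent /d/, so it voices to [b] by assimilation. /bononipdelav/ → bononibdelav.
Rule 3 (final devoicing): /v/ is a voiced obstruent in word-final position, so it devoices to [f]. /bononibdelav/ → bononibdelaf.

bononibdelaf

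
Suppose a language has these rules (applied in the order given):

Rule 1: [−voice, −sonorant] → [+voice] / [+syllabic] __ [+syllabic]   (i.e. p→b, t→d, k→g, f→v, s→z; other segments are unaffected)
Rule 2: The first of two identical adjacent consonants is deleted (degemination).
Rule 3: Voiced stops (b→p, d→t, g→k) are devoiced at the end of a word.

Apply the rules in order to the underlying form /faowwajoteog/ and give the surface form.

faowajodeok

Rule 1 (intervocalic voicing): /t/ is a voiceless obstruent between vowels /o/ and /e/, so it voices to [d]. /faowwajoteog/ → faowwajodeog.
Rule 2 (degemination): /ww/ is a geminate; the first /w/ deletes. /faowwajodeog/ → faowajodeog.
Rule 3 (final devoicing): /g/ is a voiced stop in word-final position, so it devoices to [k]. /faowajodeog/ → faowajodeok.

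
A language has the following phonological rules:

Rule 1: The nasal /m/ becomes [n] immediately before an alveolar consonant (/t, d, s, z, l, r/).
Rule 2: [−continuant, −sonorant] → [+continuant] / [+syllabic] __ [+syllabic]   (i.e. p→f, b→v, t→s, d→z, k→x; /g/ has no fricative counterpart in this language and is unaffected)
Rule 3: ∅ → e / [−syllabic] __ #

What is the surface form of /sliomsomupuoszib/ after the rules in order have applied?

slionsomufuoszibe

Rule 1 (nasal place assimilation): /m/ precedes the alveolar consonant /s/, so it assimilates in place to [n]. /sliomsomupuoszib/ → slionsomupuoszib.
Rule 2 (intervocalic spirantization): /p/ is a stop between vowels /u/ and /u/, so it spirantizes to the fricative [f]. /slionsomupuoszib/ → slionsomufuoszib.
Rule 3 (final e-epenthesis): the form ends in the consonant /b/, so [e] is inserted word-finally. /slionsomufuoszib/ → slionsomufuoszibe.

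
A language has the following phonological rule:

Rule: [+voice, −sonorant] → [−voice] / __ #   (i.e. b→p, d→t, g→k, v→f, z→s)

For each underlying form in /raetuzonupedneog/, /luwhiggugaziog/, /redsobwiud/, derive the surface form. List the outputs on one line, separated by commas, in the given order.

/raetuzonupedneog/: /g/ is a voiced obstruent in word-final position, so it devoices to [k]. → [raetuzonupedneok].
/luwhiggugaziog/: /g/ is a voiced obstruent in word-final position, so it devoices to [k]. → [luwhiggugaziok].
/redsobwiud/: /d/ is a voiced obstruent in word-final position, so it devoices to [t]. → [redsobwiut].

raetuzonupedneok, luwhiggugaziok, redsobwiut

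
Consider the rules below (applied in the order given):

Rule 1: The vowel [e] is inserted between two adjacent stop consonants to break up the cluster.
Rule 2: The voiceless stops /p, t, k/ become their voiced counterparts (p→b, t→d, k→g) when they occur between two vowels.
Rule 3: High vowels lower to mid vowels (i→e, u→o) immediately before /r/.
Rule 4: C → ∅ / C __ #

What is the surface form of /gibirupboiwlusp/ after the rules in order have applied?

giberubeboiwlus

Rule 1 (stop-cluster e-epenthesis): /p/ and /b/ form a stop–stop cluster, so [e] is inserted between them. /gibirupboiwlusp/ → gibirupeboiwlusp.
Rule 2 (intervocalic voicing): /p/ is a voiceless stop between vowels /u/ and /e/, so it voices to [b]. /gibirupeboiwlusp/ → gibirubeboiwlusp.
Rule 3 (pre-rhotic lowering): /i/ is a high vowel immediately before /r/, so it lowers to [e]. /gibirubeboiwlusp/ → giberubeboiwlusp.
Rule 4 (final cluster simplification): /p/ is the second consonant of a word-final cluster /sp/, so it deletes. /giberubeboiwlusp/ → giberubeboiwlus.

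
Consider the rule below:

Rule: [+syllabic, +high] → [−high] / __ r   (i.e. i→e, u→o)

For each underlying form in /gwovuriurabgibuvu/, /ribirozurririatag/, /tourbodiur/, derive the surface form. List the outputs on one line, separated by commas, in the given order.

gwovoriorabgibuvu, riberozorreriatag, toorbodior

/gwovuriurabgibuvu/: /u/ is a high vowel immediately before /r/, so it lowers to [o]. /u/ is a high vowel immediately before /r/, so it lowers to [o]. → [gwovoriorabgibuvu].
/ribirozurririatag/: /i/ is a high vowel immediately before /r/, so it lowers to [e]. /u/ is a high vowel immediately before /r/, so it lowers to [o]. /i/ is a high vowel immediately before /r/, so it lowers to [e]. → [riberozorreriatag].
/tourbodiur/: /u/ is a high vowel immediately before /r/, so it lowers to [o]. /u/ is a high vowel immediately before /r/, so it lowers to [o]. → [toorbodior].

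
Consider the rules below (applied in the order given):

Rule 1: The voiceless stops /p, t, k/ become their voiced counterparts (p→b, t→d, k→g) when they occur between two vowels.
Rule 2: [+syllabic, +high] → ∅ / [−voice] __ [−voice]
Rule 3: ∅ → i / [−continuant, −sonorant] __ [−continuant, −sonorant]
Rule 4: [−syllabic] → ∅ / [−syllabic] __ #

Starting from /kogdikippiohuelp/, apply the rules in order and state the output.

kogidigipipiohuel

Rule 1 (intervocalic voicing): /k/ is a voiceless stop between vowels /i/ and /i/, so it voices to [g]. /kogdikippiohuelp/ → kogdigippiohuelp.
Rule 2 (high vowel syncope): no segment meets the environment; /kogdigippiohuelp/ is unchanged.
Rule 3 (stop-cluster i-epenthesis): /g/ and /d/ form a stop–stop cluster, so [i] is inserted between them. /p/ and /p/ form a stop–stop cluster, so [i] is inserted between them. /kogdigippiohuelp/ → kogidigipipiohuelp.
Rule 4 (final cluster simplification): /p/ is the second consonant of a word-final cluster /lp/, so it deletes. /kogidigipipiohuelp/ → kogidigipipiohuel.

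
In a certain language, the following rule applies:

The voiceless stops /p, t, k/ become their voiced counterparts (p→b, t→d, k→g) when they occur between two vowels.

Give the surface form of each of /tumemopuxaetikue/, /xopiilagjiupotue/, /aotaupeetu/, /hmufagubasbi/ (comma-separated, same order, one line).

/tumemopuxaetikue/: /p/ is a voiceless stop between vowels /o/ and /u/, so it voices to [b]. /t/ is a voiceless stop between vowels /e/ and /i/, so it voices to [d]. /k/ is a voiceless stop between vowels /i/ and /u/, so it voices to [g]. → [tumemobuxaedigue].
/xopiilagjiupotue/: /p/ is a voiceless stop between vowels /o/ and /i/, so it voices to [b]. /p/ is a voiceless stop between vowels /u/ and /o/, so it voices to [b]. /t/ is a voiceless stop between vowels /o/ and /u/, so it voices to [d]. → [xobiilagjiubodue].
/aotaupeetu/: /t/ is a voiceless stop between vowels /o/ and /a/, so it voices to [d]. /p/ is a voiceless stop between vowels /u/ and /e/, so it voices to [b]. /t/ is a voiceless stop between vowels /e/ and /u/, so it voices to [d]. → [aodaubeedu].
/hmufagubasbi/: the rule's environment is not met; surfaces unchanged as [hmufagubasbi].

tumemobuxaedigue, xobiilagjiubodue, aodaubeedu, hmufagubasbi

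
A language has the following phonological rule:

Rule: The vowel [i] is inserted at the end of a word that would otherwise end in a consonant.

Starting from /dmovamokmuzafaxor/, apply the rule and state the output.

the form ends in the consonant /r/, so [i] is inserted word-finally.
Surface form: [dmovamokmuzafaxori].

dmovamokmuzafaxori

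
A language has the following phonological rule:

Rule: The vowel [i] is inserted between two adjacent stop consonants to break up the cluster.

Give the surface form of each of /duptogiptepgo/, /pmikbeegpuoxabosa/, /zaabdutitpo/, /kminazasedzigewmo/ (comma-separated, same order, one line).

dupitogipitepigo, pmikibeegipuoxabosa, zaabidutitipo, kminazasedzigewmo

/duptogiptepgo/: /p/ and /t/ form a stop–stop cluster, so [i] is inserted between them. /p/ and /t/ form a stop–stop cluster, so [i] is inserted between them. /p/ and /g/ form a stop–stop cluster, so [i] is inserted between them. → [dupitogipitepigo].
/pmikbeegpuoxabosa/: /k/ and /b/ form a stop–stop cluster, so [i] is inserted between them. /g/ and /p/ form a stop–stop cluster, so [i] is inserted between them. → [pmikibeegipuoxabosa].
/zaabdutitpo/: /b/ and /d/ form a stop–stop cluster, so [i] is inserted between them. /t/ and /p/ form a stop–stop cluster, so [i] is inserted between them. → [zaabidutitipo].
/kminazasedzigewmo/: the rule's environment is not met; surfaces unchanged as [kminazasedzigewmo].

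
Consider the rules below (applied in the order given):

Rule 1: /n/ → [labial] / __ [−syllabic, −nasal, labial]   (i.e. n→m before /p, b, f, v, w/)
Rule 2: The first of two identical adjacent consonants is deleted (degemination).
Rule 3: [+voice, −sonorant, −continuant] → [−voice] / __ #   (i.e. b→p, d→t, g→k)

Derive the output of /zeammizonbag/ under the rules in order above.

zeamizombak

Rule 1 (nasal place assimilation): /n/ precedes the labial consonant /b/, so it assimilates in place to [m]. /zeammizonbag/ → zeammizombag.
Rule 2 (degemination): /mm/ is a geminate; the first /m/ deletes. /zeammizombag/ → zeamizombag.
Rule 3 (final devoicing): /g/ is a voiced stop in word-final position, so it devoices to [k]. /zeamizombag/ → zeamizombak.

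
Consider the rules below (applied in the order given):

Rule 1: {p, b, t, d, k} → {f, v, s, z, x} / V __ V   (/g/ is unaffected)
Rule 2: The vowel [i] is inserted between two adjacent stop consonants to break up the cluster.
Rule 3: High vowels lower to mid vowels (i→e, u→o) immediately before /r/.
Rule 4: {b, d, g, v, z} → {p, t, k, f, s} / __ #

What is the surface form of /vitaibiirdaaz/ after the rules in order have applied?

Rule 1 (intervocalic spirantization): /t/ is a stop between vowels /i/ and /a/, so it spirantizes to the fricative [s]. /b/ is a stop between vowels /i/ and /i/, so it spirantizes to the fricative [v]. /vitaibiirdaaz/ → visaiviirdaaz.
Rule 2 (stop-cluster i-epenthesis): no segment meets the environment; /visaiviirdaaz/ is unchanged.
Rule 3 (pre-rhotic lowering): /i/ is a high vowel immediately before /r/, so it lowers to [e]. /visaiviirdaaz/ → visaivierdaaz.
Rule 4 (final devoicing): /z/ is a voiced obstruent in word-final position, so it devoices to [s]. /visaivierdaaz/ → visaivierdaas.

visaivierdaas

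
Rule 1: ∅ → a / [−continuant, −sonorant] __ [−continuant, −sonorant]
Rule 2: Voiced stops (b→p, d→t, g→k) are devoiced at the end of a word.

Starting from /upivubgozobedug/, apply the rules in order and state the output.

Rule 1 (stop-cluster a-epenthesis): /b/ and /g/ form a stop–stop cluster, so [a] is inserted between them. /upivubgozobedug/ → upivubagozobedug.
Rule 2 (final devoicing): /g/ is a voiced stop in word-final position, so it devoices to [k]. /upivubagozobedug/ → upivubagozobeduk.

upivubagozobeduk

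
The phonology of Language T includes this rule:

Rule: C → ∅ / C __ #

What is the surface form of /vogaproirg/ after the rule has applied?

/g/ is the second consonant of a word-final cluster /rg/, so it deletes.
Surface form: [vogaproir].

vogaproir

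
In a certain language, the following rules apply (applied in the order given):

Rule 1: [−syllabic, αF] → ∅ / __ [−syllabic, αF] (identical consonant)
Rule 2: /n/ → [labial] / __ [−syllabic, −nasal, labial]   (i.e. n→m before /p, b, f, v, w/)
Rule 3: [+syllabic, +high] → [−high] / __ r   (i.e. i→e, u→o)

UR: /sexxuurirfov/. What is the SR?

sexuorerfov

Rule 1 (degemination): /xx/ is a geminate; the first /x/ deletes. /sexxuurirfov/ → sexuurirfov.
Rule 2 (nasal place assimilation): no segment meets the environment; /sexuurirfov/ is unchanged.
Rule 3 (pre-rhotic lowering): /u/ is a high vowel immediately before /r/, so it lowers to [o]. /i/ is a high vowel immediately before /r/, so it lowers to [e]. /sexuurirfov/ → sexuorerfov.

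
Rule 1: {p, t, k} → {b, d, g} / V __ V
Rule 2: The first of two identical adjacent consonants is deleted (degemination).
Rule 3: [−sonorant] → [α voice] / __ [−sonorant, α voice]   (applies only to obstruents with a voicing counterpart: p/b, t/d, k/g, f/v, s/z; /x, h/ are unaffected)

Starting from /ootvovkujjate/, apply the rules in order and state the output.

Rule 1 (intervocalic voicing): /t/ is a voiceless stop between vowels /a/ and /e/, so it voices to [d]. /ootvovkujjate/ → ootvovkujjade.
Rule 2 (degemination): /jj/ is a geminate; the first /j/ deletes. /ootvovkujjade/ → ootvovkujade.
Rule 3 (regressive voicing assimilation): /t/ precedes the voiced obstruent /v/, so it voices to [d] by assimilation. /v/ precedes the voiceless obstruent /k/, so it devoices to [f] by assimilation. /ootvovkujade/ → oodvofkujade.

oodvofkujade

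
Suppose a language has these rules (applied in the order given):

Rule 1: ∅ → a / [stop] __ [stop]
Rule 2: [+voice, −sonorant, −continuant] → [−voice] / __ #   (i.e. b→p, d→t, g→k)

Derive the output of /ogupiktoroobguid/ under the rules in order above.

ogupikatoroobaguit

Rule 1 (stop-cluster a-epenthesis): /k/ and /t/ form a stop–stop cluster, so [a] is inserted between them. /b/ and /g/ form a stop–stop cluster, so [a] is inserted between them. /ogupiktoroobguid/ → ogupikatoroobaguid.
Rule 2 (final devoicing): /d/ is a voiced stop in word-final position, so it devoices to [t]. /ogupikatoroobaguid/ → ogupikatoroobaguit.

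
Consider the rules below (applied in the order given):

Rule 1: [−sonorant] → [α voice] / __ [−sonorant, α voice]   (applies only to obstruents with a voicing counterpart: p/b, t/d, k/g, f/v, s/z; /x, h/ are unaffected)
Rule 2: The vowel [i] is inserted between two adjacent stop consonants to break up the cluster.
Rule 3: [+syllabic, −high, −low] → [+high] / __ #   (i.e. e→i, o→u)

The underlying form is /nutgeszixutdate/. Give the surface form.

Rule 1 (regressive voicing assimilation): /t/ precedes the voiced obstruent /g/, so it voices to [d] by assimilation. /s/ precedes the voiced obstruent /z/, so it voices to [z] by assimilation. /t/ precedes the voiced obstruent /d/, so it voices to [d] by assimilation. /nutgeszixutdate/ → nudgezzixuddate.
Rule 2 (stop-cluster i-epenthesis): /d/ and /g/ form a stop–stop cluster, so [i] is inserted between them. /d/ and /d/ form a stop–stop cluster, so [i] is inserted between them. /nudgezzixuddate/ → nudigezzixudidate.
Rule 3 (final vowel raising): /e/ is a mid vowel in word-final position, so it raises to [i]. /nudigezzixudidate/ → nudigezzixudidati.

nudigezzixudidati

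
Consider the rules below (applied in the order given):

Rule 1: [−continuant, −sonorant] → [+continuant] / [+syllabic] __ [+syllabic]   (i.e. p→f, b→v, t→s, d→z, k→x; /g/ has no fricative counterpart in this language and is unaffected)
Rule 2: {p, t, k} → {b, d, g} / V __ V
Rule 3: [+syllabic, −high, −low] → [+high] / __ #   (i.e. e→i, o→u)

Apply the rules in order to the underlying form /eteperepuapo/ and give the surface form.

eseferefuafu

Rule 1 (intervocalic spirantization): /t/ is a stop between vowels /e/ and /e/, so it spirantizes to the fricative [s]. /p/ is a stop between vowels /e/ and /e/, so it spirantizes to the fricative [f]. /p/ is a stop between vowels /e/ and /u/, so it spirantizes to the fricative [f]. /p/ is a stop between vowels /a/ and /o/, so it spirantizes to the fricative [f]. /eteperepuapo/ → eseferefuafo.
Rule 2 (intervocalic voicing): no segment meets the environment; /eseferefuafo/ is unchanged.
Rule 3 (final vowel raising): /o/ is a mid vowel in word-final position, so it raises to [u]. /eseferefuafo/ → eseferefuafu.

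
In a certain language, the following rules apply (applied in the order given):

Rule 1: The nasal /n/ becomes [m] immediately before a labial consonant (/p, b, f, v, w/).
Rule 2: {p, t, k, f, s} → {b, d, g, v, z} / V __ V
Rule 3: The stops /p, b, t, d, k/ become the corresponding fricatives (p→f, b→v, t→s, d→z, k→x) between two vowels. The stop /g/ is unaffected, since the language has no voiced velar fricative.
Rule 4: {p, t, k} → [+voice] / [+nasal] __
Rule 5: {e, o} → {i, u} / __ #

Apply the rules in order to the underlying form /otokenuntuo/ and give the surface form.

Rule 1 (nasal place assimilation): no segment meets the environment; /otokenuntuo/ is unchanged.
Rule 2 (intervocalic voicing): /t/ is a voiceless obstruent between vowels /o/ and /o/, so it voices to [d]. /k/ is a voiceless obstruent between vowels /o/ and /e/, so it voices to [g]. /otokenuntuo/ → odogenuntuo.
Rule 3 (intervocalic spirantization): /d/ is a stop between vowels /o/ and /o/, so it spirantizes to the fricative [z]. /odogenuntuo/ → ozogenuntuo.
Rule 4 (post-nasal voicing): /t/ is a voiceless stop immediately after the nasal /n/, so it voices to [d]. /ozogenuntuo/ → ozogenunduo.
Rule 5 (final vowel raising): /o/ is a mid vowel in word-final position, so it raises to [u]. /ozogenunduo/ → ozogenunduu.

ozogenunduu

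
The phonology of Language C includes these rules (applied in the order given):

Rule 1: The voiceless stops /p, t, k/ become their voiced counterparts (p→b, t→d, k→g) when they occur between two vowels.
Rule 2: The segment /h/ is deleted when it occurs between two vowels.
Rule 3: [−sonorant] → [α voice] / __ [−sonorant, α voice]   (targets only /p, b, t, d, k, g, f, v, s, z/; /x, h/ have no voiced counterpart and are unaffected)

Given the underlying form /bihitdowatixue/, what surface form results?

biiddowadixue

Rule 1 (intervocalic voicing): /t/ is a voiceless stop between vowels /a/ and /i/, so it voices to [d]. /bihitdowatixue/ → bihitdowadixue.
Rule 2 (intervocalic h-deletion): /h/ occurs between vowels /i/ and /i/, so it deletes. /bihitdowadixue/ → biitdowadixue.
Rule 3 (regressive voicing assimilation): /t/ precedes the voiced obstruent /d/, so it voices to [d] by assimilation. /biitdowadixue/ → biiddowadixue.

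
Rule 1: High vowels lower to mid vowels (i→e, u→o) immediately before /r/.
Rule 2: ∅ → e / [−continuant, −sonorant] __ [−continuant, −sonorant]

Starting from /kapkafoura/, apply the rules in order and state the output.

Rule 1 (pre-rhotic lowering): /u/ is a high vowel immediately before /r/, so it lowers to [o]. /kapkafoura/ → kapkafoora.
Rule 2 (stop-cluster e-epenthesis): /p/ and /k/ form a stop–stop cluster, so [e] is inserted between them. /kapkafoora/ → kapekafoora.

kapekafoora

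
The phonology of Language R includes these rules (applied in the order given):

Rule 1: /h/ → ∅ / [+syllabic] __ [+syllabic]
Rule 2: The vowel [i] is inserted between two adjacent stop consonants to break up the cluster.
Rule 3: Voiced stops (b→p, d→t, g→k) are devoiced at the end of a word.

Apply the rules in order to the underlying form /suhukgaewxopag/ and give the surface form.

Rule 1 (intervocalic h-deletion): /h/ occurs between vowels /u/ and /u/, so it deletes. /suhukgaewxopag/ → suukgaewxopag.
Rule 2 (stop-cluster i-epenthesis): /k/ and /g/ form a stop–stop cluster, so [i] is inserted between them. /suukgaewxopag/ → suukigaewxopag.
Rule 3 (final devoicing): /g/ is a voiced stop in word-final position, so it devoices to [k]. /suukigaewxopag/ → suukigaewxopak.

suukigaewxopak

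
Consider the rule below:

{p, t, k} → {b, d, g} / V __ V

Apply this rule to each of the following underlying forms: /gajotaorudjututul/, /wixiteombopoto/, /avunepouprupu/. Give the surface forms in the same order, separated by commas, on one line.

gajodaorudjududul, wixideombobodo, avunebouprubu

/gajotaorudjututul/: /t/ is a voiceless stop between vowels /o/ and /a/, so it voices to [d]. /t/ is a voiceless stop between vowels /u/ and /u/, so it voices to [d]. /t/ is a voiceless stop between vowels /u/ and /u/, so it voices to [d]. → [gajodaorudjududul].
/wixiteombopoto/: /t/ is a voiceless stop between vowels /i/ and /e/, so it voices to [d]. /p/ is a voiceless stop between vowels /o/ and /o/, so it voices to [b]. /t/ is a voiceless stop between vowels /o/ and /o/, so it voices to [d]. → [wixideombobodo].
/avunepouprupu/: /p/ is a voiceless stop between vowels /e/ and /o/, so it voices to [b]. /p/ is a voiceless stop between vowels /u/ and /u/, so it voices to [b]. → [avunebouprubu].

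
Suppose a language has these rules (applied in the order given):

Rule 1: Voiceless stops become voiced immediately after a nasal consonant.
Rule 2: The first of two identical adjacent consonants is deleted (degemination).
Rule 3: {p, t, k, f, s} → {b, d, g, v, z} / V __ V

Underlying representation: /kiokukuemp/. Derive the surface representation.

kioguguemb

Rule 1 (post-nasal voicing): /p/ is a voiceless stop immediately after the nasal /m/, so it voices to [b]. /kiokukuemp/ → kiokukuemb.
Rule 2 (degemination): no segment meets the environment; /kiokukuemb/ is unchanged.
Rule 3 (intervocalic voicing): /k/ is a voiceless obstruent between vowels /o/ and /u/, so it voices to [g]. /k/ is a voiceless obstruent between vowels /u/ and /u/, so it voices to [g]. /kiokukuemb/ → kioguguemb.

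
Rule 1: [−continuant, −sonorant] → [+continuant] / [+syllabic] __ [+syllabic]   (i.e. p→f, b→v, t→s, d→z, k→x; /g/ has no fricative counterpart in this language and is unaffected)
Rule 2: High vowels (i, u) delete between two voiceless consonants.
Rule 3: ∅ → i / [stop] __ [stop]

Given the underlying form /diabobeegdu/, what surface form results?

diavoveegidu

Rule 1 (intervocalic spirantization): /b/ is a stop between vowels /a/ and /o/, so it spirantizes to the fricative [v]. /b/ is a stop between vowels /o/ and /e/, so it spirantizes to the fricative [v]. /diabobeegdu/ → diavoveegdu.
Rule 2 (high vowel syncope): no segment meets the environment; /diavoveegdu/ is unchanged.
Rule 3 (stop-cluster i-epenthesis): /g/ and /d/ form a stop–stop cluster, so [i] is inserted between them. /diavoveegdu/ → diavoveegidu.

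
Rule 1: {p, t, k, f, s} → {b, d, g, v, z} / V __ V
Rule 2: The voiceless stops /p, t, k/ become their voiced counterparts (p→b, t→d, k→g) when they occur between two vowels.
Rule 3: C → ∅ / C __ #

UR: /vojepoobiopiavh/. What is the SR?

Rule 1 (intervocalic voicing): /p/ is a voiceless obstruent between vowels /e/ and /o/, so it voices to [b]. /p/ is a voiceless obstruent between vowels /o/ and /i/, so it voices to [b]. /vojepoobiopiavh/ → vojeboobiobiavh.
Rule 2 (intervocalic voicing): no segment meets the environment; /vojeboobiobiavh/ is unchanged.
Rule 3 (final cluster simplification): /h/ is the second consonant of a word-final cluster /vh/, so it deletes. /vojeboobiobiavh/ → vojeboobiobiav.

vojeboobiobiav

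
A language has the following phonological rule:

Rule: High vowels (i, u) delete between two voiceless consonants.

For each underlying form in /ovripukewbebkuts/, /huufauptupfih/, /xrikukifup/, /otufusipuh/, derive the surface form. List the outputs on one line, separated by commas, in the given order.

/ovripukewbebkuts/: /u/ is a high vowel flanked by voiceless consonants /p/ and /k/, so it deletes. /u/ is a high vowel flanked by voiceless consonants /k/ and /t/, so it deletes. → [ovripkewbebkts].
/huufauptupfih/: /u/ is a high vowel flanked by voiceless consonants /t/ and /p/, so it deletes. /i/ is a high vowel flanked by voiceless consonants /f/ and /h/, so it deletes. → [huufauptpfh].
/xrikukifup/: /u/ is a high vowel flanked by voiceless consonants /k/ and /k/, so it deletes. /i/ is a high vowel flanked by voiceless consonants /k/ and /f/, so it deletes. /u/ is a high vowel flanked by voiceless consonants /f/ and /p/, so it deletes. → [xrikkfp].
/otufusipuh/: /u/ is a high vowel flanked by voiceless consonants /t/ and /f/, so it deletes. /u/ is a high vowel flanked by voiceless consonants /f/ and /s/, so it deletes. /i/ is a high vowel flanked by voiceless consonants /s/ and /p/, so it deletes. /u/ is a high vowel flanked by voiceless consonants /p/ and /h/, so it deletes. → [otfsph].

ovripkewbebkts, huufauptpfh, xrikkfp, otfsph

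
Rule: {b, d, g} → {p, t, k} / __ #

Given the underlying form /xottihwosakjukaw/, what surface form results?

xottihwosakjukaw

No segment of /xottihwosakjukaw/ meets the structural description of the rule, so the form surfaces unchanged.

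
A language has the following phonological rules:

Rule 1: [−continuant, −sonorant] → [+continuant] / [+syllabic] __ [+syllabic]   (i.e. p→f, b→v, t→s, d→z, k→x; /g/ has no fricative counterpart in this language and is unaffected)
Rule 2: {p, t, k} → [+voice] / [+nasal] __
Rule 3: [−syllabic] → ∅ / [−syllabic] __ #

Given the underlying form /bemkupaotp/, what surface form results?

bemgufaot

Rule 1 (intervocalic spirantization): /p/ is a stop between vowels /u/ and /a/, so it spirantizes to the fricative [f]. /bemkupaotp/ → bemkufaotp.
Rule 2 (post-nasal voicing): /k/ is a voiceless stop immediately after the nasal /m/, so it voices to [g]. /bemkufaotp/ → bemgufaotp.
Rule 3 (final cluster simplification): /p/ is the second consonant of a word-final cluster /tp/, so it deletes. /bemgufaotp/ → bemgufaot.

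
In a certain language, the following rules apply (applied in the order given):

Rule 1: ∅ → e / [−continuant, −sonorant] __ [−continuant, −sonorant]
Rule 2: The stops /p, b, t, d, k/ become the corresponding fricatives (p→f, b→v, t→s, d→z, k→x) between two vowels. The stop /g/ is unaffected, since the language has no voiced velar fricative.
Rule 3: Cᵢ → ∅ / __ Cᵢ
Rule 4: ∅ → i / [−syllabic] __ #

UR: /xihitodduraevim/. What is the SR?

Rule 1 (stop-cluster e-epenthesis): /d/ and /d/ form a stop–stop cluster, so [e] is inserted between them. /xihitodduraevim/ → xihitodeduraevim.
Rule 2 (intervocalic spirantization): /t/ is a stop between vowels /i/ and /o/, so it spirantizes to the fricative [s]. /d/ is a stop between vowels /o/ and /e/, so it spirantizes to the fricative [z]. /d/ is a stop between vowels /e/ and /u/, so it spirantizes to the fricative [z]. /xihitodeduraevim/ → xihisozezuraevim.
Rule 3 (degemination): no segment meets the environment; /xihisozezuraevim/ is unchanged.
Rule 4 (final i-epenthesis): the form ends in the consonant /m/, so [i] is inserted word-finally. /xihisozezuraevim/ → xihisozezuraevimi.

xihisozezuraevimi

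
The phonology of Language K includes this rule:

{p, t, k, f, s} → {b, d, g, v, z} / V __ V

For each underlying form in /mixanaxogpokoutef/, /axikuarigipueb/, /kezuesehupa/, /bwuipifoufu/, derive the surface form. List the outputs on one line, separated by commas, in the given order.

mixanaxogpogoudef, axiguarigibueb, kezuezehuba, bwuibivouvu

/mixanaxogpokoutef/: /k/ is a voiceless obstruent between vowels /o/ and /o/, so it voices to [g]. /t/ is a voiceless obstruent between vowels /u/ and /e/, so it voices to [d]. → [mixanaxogpogoudef].
/axikuarigipueb/: /k/ is a voiceless obstruent between vowels /i/ and /u/, so it voices to [g]. /p/ is a voiceless obstruent between vowels /i/ and /u/, so it voices to [b]. → [axiguarigibueb].
/kezuesehupa/: /s/ is a voiceless obstruent between vowels /e/ and /e/, so it voices to [z]. /p/ is a voiceless obstruent between vowels /u/ and /a/, so it voices to [b]. → [kezuezehuba].
/bwuipifoufu/: /p/ is a voiceless obstruent between vowels /i/ and /i/, so it voices to [b]. /f/ is a voiceless obstruent between vowels /i/ and /o/, so it voices to [v]. /f/ is a voiceless obstruent between vowels /u/ and /u/, so it voices to [v]. → [bwuibivouvu].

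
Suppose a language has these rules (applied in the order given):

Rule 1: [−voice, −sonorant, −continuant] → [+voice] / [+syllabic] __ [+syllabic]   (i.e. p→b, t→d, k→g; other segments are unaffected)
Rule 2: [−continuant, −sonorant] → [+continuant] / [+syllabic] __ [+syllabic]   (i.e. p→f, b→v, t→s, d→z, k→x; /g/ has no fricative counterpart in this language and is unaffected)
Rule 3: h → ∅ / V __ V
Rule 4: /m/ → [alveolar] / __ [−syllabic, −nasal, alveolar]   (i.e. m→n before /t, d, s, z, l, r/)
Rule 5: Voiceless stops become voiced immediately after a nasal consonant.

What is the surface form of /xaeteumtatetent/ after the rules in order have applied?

xaezeundazezend

Rule 1 (intervocalic voicing): /t/ is a voiceless stop between vowels /e/ and /e/, so it voices to [d]. /t/ is a voiceless stop between vowels /a/ and /e/, so it voices to [d]. /t/ is a voiceless stop between vowels /e/ and /e/, so it voices to [d]. /xaeteumtatetent/ → xaedeumtadedent.
Rule 2 (intervocalic spirantization): /d/ is a stop between vowels /e/ and /e/, so it spirantizes to the fricative [z]. /d/ is a stop between vowels /a/ and /e/, so it spirantizes to the fricative [z]. /d/ is a stop between vowels /e/ and /e/, so it spirantizes to the fricative [z]. /xaedeumtadedent/ → xaezeumtazezent.
Rule 3 (intervocalic h-deletion): no segment meets the environment; /xaezeumtazezent/ is unchanged.
Rule 4 (nasal place assimilation): /m/ precedes the alveolar consonant /t/, so it assimilates in place to [n]. /xaezeumtazezent/ → xaezeuntazezent.
Rule 5 (post-nasal voicing): /t/ is a voiceless stop immediately after the nasal /n/, so it voices to [d]. /t/ is a voiceless stop immediately after the nasal /n/, so it voices to [d]. /xaezeuntazezent/ → xaezeundazezend.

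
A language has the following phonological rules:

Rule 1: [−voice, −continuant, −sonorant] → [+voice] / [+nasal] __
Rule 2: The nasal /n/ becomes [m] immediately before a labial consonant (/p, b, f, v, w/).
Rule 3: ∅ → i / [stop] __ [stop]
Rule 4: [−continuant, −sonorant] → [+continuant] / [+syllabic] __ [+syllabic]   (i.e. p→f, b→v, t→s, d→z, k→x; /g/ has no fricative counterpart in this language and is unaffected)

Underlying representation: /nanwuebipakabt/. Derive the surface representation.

Rule 1 (post-nasal voicing): no segment meets the environment; /nanwuebipakabt/ is unchanged.
Rule 2 (nasal place assimilation): /n/ precedes the labial consonant /w/, so it assimilates in place to [m]. /nanwuebipakabt/ → namwuebipakabt.
Rule 3 (stop-cluster i-epenthesis): /b/ and /t/ form a stop–stop cluster, so [i] is inserted between them. /namwuebipakabt/ → namwuebipakabit.
Rule 4 (intervocalic spirantization): /b/ is a stop between vowels /e/ and /i/, so it spirantizes to the fricative [v]. /p/ is a stop between vowels /i/ and /a/, so it spirantizes to the fricative [f]. /k/ is a stop between vowels /a/ and /a/, so it spirantizes to the fricative [x]. /b/ is a stop between vowels /a/ and /i/, so it spirantizes to the fricative [v]. /namwuebipakabit/ → namwuevifaxavit.

namwuevifaxavit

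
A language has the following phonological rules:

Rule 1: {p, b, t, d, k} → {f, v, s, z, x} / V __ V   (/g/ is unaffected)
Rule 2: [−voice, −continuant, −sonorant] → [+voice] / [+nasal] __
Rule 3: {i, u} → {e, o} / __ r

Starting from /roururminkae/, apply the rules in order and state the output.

Rule 1 (intervocalic spirantization): no segment meets the environment; /roururminkae/ is unchanged.
Rule 2 (post-nasal voicing): /k/ is a voiceless stop immediately after the nasal /n/, so it voices to [g]. /roururminkae/ → roururmingae.
Rule 3 (pre-rhotic lowering): /u/ is a high vowel immediately before /r/, so it lowers to [o]. /u/ is a high vowel immediately before /r/, so it lowers to [o]. /roururmingae/ → roorormingae.

roorormingae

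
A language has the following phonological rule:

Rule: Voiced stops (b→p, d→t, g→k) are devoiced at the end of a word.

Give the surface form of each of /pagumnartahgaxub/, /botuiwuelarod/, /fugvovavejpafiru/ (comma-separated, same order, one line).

pagumnartahgaxup, botuiwuelarot, fugvovavejpafiru

/pagumnartahgaxub/: /b/ is a voiced stop in word-final position, so it devoices to [p]. → [pagumnartahgaxup].
/botuiwuelarod/: /d/ is a voiced stop in word-final position, so it devoices to [t]. → [botuiwuelarot].
/fugvovavejpafiru/: the rule's environment is not met; surfaces unchanged as [fugvovavejpafiru].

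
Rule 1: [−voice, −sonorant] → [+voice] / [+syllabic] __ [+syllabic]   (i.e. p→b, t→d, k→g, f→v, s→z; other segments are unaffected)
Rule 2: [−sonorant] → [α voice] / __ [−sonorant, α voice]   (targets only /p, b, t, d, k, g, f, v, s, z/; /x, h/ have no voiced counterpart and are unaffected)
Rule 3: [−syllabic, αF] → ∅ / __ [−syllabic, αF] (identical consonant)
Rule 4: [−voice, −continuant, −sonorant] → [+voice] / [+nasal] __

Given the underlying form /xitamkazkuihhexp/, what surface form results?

xidamgaskuihexp

Rule 1 (intervocalic voicing): /t/ is a voiceless obstruent between vowels /i/ and /a/, so it voices to [d]. /xitamkazkuihhexp/ → xidamkazkuihhexp.
Rule 2 (regressive voicing assimilation): /z/ precedes the voiceless obstruent /k/, so it devoices to [s] by assimilation. /xidamkazkuihhexp/ → xidamkaskuihhexp.
Rule 3 (degemination): /hh/ is a geminate; the first /h/ deletes. /xidamkaskuihhexp/ → xidamkaskuihexp.
Rule 4 (post-nasal voicing): /k/ is a voiceless stop immediately after the nasal /m/, so it voices to [g]. /xidamkaskuihexp/ → xidamgaskuihexp.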